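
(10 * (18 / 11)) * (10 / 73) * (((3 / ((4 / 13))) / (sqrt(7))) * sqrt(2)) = 17550 * sqrt(14) / 5621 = 11.68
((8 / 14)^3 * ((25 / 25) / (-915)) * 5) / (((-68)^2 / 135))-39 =-235823313 / 6046747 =-39.00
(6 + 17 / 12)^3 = 704969 / 1728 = 407.97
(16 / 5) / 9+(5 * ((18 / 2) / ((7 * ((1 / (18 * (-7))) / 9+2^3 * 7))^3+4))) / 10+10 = 119335230591252194 / 11523788278678755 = 10.36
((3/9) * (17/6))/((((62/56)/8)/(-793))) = -1509872/279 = -5411.73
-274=-274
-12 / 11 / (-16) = 3 / 44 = 0.07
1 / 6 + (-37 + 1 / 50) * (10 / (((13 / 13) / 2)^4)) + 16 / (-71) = -12602909 / 2130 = -5916.86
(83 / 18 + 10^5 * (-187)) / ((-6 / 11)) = 3702599087 / 108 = 34283324.88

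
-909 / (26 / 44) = -19998 / 13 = -1538.31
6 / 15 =2 / 5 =0.40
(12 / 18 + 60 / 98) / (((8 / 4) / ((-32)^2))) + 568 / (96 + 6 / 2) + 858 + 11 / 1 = 7419799 / 4851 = 1529.54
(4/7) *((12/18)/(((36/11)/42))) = 44/9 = 4.89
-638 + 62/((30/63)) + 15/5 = -2524/5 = -504.80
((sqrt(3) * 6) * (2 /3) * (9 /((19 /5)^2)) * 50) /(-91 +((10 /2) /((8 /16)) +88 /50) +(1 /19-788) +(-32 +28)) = -187500 * sqrt(3) /1310411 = -0.25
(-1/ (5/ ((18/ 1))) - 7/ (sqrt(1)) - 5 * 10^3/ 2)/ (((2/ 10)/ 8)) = -100424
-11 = -11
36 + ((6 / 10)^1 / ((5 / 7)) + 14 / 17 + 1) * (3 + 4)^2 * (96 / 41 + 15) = 40065048 / 17425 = 2299.29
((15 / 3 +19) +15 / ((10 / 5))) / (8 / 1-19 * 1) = -63 / 22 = -2.86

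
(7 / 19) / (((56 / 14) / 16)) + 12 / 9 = 160 / 57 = 2.81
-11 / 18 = -0.61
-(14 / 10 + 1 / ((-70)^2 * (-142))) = -974119 / 695800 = -1.40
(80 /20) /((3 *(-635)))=-4 /1905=-0.00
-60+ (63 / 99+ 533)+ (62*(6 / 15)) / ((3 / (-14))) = 59054 / 165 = 357.90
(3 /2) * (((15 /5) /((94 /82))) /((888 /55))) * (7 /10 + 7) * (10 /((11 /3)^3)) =116235 /306064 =0.38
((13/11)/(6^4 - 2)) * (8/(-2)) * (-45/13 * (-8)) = -720/7117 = -0.10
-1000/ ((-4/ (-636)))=-159000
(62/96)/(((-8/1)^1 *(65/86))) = -1333/12480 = -0.11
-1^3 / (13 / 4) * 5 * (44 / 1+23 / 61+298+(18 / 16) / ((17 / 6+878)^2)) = -2333374546382 / 4429892285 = -526.73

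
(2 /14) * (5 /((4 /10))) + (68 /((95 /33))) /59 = 171541 /78470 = 2.19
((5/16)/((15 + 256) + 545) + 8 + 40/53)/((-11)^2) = 6058249/83728128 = 0.07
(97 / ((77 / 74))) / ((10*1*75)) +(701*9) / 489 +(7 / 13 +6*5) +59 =6275530216 / 61186125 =102.56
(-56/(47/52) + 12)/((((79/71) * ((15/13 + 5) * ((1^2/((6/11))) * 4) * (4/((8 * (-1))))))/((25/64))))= 8127015/10455808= 0.78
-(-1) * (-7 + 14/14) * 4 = -24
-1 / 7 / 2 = -1 / 14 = -0.07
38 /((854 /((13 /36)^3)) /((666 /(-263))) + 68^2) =-1544491 /103144024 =-0.01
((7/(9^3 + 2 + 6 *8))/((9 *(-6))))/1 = -7/42066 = -0.00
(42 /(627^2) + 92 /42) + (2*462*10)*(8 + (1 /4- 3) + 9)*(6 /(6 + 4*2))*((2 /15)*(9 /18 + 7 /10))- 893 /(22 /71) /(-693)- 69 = 246739730129 /27519030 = 8966.15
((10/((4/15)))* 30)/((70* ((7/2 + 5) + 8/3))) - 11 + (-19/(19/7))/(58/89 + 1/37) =-20832659/1048215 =-19.87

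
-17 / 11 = -1.55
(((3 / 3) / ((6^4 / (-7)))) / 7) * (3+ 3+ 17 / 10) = -77 / 12960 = -0.01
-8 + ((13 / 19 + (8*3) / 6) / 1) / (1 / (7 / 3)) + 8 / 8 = 3.93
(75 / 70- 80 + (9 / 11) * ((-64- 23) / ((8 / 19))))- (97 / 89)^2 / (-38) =-22987178769 / 92707384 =-247.95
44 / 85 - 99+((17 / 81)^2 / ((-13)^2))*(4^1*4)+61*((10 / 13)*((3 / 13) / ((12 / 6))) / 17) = -9251430524 / 94248765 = -98.16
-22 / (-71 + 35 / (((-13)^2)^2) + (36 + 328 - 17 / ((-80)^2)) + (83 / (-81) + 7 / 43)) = -14006497190400 / 185991428503429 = -0.08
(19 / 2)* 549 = 10431 / 2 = 5215.50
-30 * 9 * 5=-1350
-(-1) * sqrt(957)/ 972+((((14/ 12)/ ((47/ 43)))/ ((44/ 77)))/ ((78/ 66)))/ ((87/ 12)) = sqrt(957)/ 972+23177/ 106314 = 0.25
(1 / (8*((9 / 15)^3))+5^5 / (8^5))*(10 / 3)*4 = 2981875 / 331776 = 8.99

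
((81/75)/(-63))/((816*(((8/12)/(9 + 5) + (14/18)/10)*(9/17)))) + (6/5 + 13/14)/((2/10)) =10.64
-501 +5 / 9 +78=-3802 / 9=-422.44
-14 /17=-0.82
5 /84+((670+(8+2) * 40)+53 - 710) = 413.06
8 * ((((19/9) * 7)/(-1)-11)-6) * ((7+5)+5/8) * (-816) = 7856992/3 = 2618997.33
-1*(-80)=80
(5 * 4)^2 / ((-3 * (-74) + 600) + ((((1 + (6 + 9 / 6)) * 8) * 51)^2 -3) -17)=0.00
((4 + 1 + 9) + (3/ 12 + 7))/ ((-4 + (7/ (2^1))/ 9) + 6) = 765/ 86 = 8.90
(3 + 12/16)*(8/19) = 30/19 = 1.58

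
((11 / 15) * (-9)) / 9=-11 / 15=-0.73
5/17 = 0.29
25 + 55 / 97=2480 / 97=25.57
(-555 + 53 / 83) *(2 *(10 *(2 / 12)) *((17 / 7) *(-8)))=62576320 / 1743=35901.50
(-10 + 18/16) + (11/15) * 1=-977/120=-8.14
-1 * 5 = -5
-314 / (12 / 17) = -2669 / 6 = -444.83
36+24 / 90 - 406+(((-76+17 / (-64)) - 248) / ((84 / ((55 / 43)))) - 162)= -206768577 / 385280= -536.67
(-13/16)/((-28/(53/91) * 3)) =53/9408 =0.01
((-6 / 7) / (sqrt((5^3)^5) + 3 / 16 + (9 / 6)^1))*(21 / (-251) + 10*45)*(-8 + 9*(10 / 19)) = -18148142016 / 260804687475663793 + 840191760000000*sqrt(5) / 260804687475663793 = 0.01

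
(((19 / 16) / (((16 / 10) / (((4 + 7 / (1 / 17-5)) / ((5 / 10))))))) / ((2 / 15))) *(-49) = -721525 / 512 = -1409.23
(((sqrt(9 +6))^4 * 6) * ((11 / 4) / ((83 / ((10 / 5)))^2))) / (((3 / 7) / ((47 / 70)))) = 23265 / 6889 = 3.38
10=10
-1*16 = -16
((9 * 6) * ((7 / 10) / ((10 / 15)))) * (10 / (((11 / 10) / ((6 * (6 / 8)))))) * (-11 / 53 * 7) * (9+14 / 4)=-4465125 / 106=-42123.82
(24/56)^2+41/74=2675/3626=0.74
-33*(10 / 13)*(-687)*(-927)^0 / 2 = 113355 / 13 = 8719.62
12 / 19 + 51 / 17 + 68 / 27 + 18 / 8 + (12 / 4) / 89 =1540249 / 182628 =8.43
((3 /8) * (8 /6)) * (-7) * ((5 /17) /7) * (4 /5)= -2 /17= -0.12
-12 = -12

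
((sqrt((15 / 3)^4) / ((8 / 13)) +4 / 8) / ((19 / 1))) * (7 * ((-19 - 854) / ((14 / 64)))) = -1148868 / 19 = -60466.74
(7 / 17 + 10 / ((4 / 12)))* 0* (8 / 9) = 0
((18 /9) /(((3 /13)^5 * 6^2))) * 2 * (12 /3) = 1485172 /2187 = 679.09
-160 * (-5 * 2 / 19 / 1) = 1600 / 19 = 84.21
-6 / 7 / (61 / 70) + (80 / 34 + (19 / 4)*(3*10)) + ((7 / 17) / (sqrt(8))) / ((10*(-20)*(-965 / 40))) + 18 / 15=7*sqrt(2) / 328100 + 1504369 / 10370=145.07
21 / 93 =7 / 31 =0.23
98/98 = 1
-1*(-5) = 5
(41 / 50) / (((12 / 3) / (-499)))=-20459 / 200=-102.30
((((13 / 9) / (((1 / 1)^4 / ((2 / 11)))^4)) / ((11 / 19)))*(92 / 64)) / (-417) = -5681 / 604424403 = -0.00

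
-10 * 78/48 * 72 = -1170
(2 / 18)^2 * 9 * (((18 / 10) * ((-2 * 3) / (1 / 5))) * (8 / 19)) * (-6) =288 / 19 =15.16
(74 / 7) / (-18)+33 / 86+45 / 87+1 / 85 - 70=-930529723 / 13355370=-69.67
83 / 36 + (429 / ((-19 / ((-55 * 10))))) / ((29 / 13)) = 110470333 / 19836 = 5569.18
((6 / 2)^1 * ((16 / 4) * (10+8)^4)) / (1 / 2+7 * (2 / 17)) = 4758912 / 5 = 951782.40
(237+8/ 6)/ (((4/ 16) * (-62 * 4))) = -715/ 186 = -3.84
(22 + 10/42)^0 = 1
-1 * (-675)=675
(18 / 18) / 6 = 1 / 6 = 0.17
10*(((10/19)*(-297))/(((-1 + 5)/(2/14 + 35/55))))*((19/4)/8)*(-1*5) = 50625/56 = 904.02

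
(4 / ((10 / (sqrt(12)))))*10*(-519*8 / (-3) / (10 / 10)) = 11072*sqrt(3) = 19177.27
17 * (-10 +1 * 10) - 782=-782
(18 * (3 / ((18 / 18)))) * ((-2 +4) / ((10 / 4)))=216 / 5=43.20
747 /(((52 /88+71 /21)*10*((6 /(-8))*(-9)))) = 25564 /9175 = 2.79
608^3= 224755712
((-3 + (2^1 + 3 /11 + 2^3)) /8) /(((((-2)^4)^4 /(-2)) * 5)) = -1 /180224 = -0.00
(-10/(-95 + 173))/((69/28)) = -140/2691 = -0.05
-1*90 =-90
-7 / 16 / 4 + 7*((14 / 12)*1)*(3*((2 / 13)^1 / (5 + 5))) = 1113 / 4160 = 0.27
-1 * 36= -36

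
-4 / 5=-0.80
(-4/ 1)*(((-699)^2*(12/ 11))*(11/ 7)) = -23452848/ 7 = -3350406.86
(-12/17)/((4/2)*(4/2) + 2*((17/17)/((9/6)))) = -9/68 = -0.13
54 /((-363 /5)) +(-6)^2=4266 /121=35.26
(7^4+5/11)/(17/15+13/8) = 3169920/3641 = 870.62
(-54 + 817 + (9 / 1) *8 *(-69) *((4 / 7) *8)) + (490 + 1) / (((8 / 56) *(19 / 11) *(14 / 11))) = -5422253 / 266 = -20384.41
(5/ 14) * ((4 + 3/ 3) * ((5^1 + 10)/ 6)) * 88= 2750/ 7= 392.86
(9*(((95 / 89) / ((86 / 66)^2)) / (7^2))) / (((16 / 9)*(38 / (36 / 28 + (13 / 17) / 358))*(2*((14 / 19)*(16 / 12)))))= 1379282233725 / 1231178398026752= 0.00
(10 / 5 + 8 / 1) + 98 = 108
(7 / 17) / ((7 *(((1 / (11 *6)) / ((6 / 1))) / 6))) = 2376 / 17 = 139.76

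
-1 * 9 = -9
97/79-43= -3300/79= -41.77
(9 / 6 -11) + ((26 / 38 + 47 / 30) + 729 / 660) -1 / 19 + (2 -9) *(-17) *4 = 469.80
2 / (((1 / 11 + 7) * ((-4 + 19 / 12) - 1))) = -44 / 533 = -0.08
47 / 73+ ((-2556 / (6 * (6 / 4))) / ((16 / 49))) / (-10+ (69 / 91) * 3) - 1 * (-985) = 225440021 / 205276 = 1098.23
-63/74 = -0.85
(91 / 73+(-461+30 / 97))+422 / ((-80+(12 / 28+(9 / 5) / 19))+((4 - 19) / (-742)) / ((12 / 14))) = -464.76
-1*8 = -8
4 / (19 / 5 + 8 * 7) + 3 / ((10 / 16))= 7276 / 1495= 4.87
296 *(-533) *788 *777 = -96597559968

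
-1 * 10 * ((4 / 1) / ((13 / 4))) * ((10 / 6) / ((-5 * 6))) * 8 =640 / 117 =5.47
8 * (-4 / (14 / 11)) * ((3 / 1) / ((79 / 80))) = -42240 / 553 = -76.38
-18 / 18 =-1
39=39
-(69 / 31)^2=-4761 / 961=-4.95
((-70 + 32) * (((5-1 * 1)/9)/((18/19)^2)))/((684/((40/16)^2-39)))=47291/52488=0.90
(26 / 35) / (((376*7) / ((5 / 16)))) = 13 / 147392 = 0.00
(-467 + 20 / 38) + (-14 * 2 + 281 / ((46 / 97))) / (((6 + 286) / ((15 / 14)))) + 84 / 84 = -1655695347 / 3572912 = -463.40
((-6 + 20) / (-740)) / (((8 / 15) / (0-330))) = 3465 / 296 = 11.71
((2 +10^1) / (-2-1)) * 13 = -52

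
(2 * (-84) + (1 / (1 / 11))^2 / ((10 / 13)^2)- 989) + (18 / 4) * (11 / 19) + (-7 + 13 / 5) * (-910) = 5802781 / 1900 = 3054.10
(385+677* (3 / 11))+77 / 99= 570.41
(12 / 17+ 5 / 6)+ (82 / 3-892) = -88039 / 102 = -863.13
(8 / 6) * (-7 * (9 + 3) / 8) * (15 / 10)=-21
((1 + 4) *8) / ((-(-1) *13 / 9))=360 / 13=27.69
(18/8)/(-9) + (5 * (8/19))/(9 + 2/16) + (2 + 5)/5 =38301/27740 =1.38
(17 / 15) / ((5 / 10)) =34 / 15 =2.27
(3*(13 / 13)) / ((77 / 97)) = 291 / 77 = 3.78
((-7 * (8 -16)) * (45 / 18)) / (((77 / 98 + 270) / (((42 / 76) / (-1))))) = -0.29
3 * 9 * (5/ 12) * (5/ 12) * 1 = 75/ 16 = 4.69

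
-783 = -783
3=3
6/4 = 1.50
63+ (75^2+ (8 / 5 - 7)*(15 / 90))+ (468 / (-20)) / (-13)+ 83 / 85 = 967279 / 170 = 5689.88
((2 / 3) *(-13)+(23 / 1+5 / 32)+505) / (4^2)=49871 / 1536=32.47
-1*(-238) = 238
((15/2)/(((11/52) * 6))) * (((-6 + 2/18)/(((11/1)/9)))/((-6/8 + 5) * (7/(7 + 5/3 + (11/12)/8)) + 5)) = -968045/285197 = -3.39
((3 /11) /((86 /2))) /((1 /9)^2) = 243 /473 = 0.51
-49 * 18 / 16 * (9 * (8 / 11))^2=-285768 / 121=-2361.72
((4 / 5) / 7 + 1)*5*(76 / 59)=2964 / 413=7.18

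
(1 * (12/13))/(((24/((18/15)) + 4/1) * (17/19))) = 0.04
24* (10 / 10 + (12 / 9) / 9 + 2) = 680 / 9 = 75.56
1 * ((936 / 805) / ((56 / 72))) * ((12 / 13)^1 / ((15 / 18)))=46656 / 28175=1.66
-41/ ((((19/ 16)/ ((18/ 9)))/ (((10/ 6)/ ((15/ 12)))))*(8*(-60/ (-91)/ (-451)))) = 6730724/ 855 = 7872.19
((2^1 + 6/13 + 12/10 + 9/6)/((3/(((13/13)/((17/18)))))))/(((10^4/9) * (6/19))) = 114741/22100000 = 0.01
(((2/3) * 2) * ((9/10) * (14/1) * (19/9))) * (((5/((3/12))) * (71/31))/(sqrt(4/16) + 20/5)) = 302176/837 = 361.02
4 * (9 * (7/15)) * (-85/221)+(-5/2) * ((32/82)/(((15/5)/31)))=-16.54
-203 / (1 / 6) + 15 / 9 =-3649 / 3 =-1216.33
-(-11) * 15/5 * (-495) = -16335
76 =76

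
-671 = -671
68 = 68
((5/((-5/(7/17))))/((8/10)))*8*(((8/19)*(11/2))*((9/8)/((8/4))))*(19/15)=-231/34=-6.79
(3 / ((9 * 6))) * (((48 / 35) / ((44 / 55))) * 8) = 16 / 21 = 0.76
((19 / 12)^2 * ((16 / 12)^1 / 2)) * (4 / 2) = 361 / 108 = 3.34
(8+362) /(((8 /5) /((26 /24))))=12025 /48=250.52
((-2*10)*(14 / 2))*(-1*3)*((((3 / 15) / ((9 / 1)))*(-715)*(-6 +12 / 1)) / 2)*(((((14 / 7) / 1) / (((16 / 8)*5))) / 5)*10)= -8008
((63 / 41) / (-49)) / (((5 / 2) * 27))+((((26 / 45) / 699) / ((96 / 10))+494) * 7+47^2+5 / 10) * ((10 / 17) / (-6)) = -6139666344881 / 11049764040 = -555.64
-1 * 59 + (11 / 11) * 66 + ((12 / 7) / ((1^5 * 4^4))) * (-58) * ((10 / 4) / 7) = 21517 / 3136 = 6.86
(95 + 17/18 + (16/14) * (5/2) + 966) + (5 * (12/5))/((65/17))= 8746429/8190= 1067.94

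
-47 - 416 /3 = -557 /3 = -185.67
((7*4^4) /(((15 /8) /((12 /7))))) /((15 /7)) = 57344 /75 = 764.59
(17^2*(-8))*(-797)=1842664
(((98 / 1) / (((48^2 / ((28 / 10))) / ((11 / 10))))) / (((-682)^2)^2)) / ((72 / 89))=30527 / 40782119948697600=0.00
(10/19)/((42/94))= 470/399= 1.18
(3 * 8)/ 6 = 4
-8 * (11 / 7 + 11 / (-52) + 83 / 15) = -75274 / 1365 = -55.15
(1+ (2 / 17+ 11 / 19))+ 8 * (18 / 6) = 8300 / 323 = 25.70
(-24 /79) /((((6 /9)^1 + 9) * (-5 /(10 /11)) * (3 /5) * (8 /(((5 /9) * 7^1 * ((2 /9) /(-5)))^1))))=-140 /680427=-0.00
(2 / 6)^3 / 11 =1 / 297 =0.00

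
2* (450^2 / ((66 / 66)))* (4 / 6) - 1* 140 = 269860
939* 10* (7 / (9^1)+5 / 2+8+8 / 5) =362767 / 3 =120922.33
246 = 246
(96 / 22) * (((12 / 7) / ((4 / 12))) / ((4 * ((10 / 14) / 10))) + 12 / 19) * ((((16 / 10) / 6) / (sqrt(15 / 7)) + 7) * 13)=98176 * sqrt(105) / 5225 + 1546272 / 209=7590.97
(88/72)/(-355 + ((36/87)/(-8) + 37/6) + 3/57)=-551/157260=-0.00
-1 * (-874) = 874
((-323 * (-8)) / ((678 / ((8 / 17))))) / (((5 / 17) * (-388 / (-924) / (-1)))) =-795872 / 54805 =-14.52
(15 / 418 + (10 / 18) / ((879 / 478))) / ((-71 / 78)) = -14529905 / 39130443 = -0.37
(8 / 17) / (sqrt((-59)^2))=8 / 1003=0.01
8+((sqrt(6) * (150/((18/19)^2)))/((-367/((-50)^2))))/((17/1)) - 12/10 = 34/5 - 11281250 * sqrt(6)/168453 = -157.24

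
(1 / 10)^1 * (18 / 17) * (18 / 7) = 162 / 595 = 0.27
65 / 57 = 1.14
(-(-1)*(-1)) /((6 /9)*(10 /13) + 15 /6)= -78 /235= -0.33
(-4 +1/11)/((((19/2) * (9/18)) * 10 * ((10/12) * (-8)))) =129/10450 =0.01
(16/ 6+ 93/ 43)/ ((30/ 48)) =7.73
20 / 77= 0.26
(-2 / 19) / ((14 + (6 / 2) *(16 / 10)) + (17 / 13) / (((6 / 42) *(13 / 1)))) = -1690 / 313139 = -0.01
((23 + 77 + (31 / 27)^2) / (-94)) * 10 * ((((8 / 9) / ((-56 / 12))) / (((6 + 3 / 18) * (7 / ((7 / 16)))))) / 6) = 0.00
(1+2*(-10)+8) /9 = -11 /9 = -1.22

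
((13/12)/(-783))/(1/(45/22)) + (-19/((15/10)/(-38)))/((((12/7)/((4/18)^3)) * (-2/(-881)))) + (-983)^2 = 967646.28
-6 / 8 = -3 / 4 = -0.75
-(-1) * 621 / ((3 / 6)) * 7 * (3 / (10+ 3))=26082 / 13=2006.31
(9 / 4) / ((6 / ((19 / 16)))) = 57 / 128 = 0.45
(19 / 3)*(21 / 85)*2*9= 2394 / 85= 28.16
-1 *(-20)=20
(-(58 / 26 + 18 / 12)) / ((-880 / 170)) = 1649 / 2288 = 0.72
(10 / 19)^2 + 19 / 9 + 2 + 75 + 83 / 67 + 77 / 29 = 525743810 / 6312807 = 83.28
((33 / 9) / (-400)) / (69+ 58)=-11 / 152400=-0.00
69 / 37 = 1.86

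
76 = 76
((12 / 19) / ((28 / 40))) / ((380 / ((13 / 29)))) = 78 / 73283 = 0.00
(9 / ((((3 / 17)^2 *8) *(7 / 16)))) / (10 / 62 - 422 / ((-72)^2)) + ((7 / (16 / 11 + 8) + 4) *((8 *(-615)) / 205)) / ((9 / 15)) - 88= 756.00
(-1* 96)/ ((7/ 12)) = -1152/ 7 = -164.57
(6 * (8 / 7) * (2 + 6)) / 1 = 384 / 7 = 54.86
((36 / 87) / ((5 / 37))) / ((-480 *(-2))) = 37 / 11600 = 0.00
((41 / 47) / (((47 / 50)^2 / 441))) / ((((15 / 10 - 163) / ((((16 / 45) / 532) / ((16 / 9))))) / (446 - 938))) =317709000 / 637161751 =0.50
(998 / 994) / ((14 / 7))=499 / 994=0.50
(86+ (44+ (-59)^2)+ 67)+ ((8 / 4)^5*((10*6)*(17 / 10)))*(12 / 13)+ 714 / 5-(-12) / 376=41754243 / 6110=6833.75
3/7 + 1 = 10/7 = 1.43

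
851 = 851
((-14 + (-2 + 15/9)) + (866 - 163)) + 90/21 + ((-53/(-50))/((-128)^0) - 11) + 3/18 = 358669/525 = 683.18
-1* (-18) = 18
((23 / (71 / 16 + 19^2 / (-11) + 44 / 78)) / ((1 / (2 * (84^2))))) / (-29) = 2227889664 / 5537057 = 402.36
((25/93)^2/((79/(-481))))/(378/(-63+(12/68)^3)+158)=-5168946250/1785714409809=-0.00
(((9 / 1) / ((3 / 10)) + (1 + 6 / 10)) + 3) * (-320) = -11072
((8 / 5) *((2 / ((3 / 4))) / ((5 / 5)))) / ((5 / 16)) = 1024 / 75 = 13.65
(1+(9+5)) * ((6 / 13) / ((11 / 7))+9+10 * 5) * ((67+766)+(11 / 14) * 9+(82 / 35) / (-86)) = 9188327703 / 12298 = 747140.00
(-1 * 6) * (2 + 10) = -72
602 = 602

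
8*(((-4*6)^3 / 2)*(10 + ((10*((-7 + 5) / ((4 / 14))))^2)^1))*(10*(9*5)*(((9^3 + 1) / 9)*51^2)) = -25775578736640000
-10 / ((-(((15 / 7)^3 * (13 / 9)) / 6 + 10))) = 1372 / 1697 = 0.81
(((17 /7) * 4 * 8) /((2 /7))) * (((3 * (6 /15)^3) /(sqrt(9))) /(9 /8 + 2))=17408 /3125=5.57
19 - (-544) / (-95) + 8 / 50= 6381 / 475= 13.43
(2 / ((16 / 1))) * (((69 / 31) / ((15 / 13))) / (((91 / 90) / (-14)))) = -207 / 62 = -3.34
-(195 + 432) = -627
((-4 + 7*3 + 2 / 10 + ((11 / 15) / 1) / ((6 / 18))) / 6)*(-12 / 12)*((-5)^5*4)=121250 / 3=40416.67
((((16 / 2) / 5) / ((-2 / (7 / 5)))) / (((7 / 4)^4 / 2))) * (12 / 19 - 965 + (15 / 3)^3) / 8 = 4082688 / 162925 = 25.06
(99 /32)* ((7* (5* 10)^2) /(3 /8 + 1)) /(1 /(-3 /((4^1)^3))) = -118125 /64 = -1845.70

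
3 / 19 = 0.16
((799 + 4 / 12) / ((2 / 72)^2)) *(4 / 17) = 4143744 / 17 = 243749.65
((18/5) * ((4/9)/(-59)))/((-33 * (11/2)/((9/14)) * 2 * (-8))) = -3/499730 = -0.00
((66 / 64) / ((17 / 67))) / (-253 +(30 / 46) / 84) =-118657 / 7386024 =-0.02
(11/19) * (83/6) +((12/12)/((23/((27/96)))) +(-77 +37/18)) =-8422717/125856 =-66.92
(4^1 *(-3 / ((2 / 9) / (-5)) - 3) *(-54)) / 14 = -6966 / 7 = -995.14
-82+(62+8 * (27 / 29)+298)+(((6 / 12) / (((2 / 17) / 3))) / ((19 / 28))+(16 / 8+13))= 175900 / 551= 319.24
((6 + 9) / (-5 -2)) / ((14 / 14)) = -15 / 7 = -2.14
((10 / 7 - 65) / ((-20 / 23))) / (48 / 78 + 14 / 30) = 399165 / 5908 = 67.56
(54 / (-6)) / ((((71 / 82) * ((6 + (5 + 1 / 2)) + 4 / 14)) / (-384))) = 1322496 / 3905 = 338.67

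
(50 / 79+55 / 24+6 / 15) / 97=31517 / 919560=0.03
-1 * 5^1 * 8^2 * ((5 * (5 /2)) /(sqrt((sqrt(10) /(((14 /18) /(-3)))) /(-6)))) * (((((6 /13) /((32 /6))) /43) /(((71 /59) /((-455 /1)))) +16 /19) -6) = 274666700 * 2^(1 /4) * 5^(3 /4) * sqrt(7) /174021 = 16604.98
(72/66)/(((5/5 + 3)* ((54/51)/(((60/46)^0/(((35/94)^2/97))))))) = 7285282/40425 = 180.22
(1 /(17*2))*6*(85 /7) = 15 /7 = 2.14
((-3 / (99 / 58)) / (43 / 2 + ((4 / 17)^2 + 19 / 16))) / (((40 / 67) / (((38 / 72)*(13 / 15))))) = -138697169 / 2342505825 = -0.06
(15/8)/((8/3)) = 45/64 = 0.70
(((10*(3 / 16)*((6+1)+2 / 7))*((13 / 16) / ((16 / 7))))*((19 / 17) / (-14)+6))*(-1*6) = -2472795 / 14336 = -172.49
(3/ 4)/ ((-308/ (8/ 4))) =-3/ 616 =-0.00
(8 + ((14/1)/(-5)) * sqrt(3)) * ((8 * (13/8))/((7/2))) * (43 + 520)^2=65929552/7-16482388 * sqrt(3)/5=3708840.74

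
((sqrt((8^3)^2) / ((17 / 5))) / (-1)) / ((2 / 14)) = -17920 / 17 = -1054.12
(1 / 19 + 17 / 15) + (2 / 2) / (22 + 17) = 4489 / 3705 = 1.21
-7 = -7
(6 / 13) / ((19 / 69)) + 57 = 58.68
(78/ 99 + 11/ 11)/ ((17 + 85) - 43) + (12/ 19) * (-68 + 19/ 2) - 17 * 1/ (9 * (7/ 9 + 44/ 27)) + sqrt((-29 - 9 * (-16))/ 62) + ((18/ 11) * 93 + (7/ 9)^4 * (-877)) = -18401871739/ 89131185 + sqrt(7130)/ 62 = -205.10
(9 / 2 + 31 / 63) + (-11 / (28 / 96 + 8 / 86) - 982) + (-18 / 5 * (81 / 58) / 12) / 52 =-758563902113 / 754331760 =-1005.61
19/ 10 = 1.90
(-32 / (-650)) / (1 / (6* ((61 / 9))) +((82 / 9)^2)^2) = 12807072 / 1792669175375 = 0.00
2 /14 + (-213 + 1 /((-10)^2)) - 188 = -280593 /700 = -400.85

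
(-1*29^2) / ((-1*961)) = 841 / 961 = 0.88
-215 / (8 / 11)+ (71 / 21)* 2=-48529 / 168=-288.86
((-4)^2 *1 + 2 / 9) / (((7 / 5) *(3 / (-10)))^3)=-18250000 / 83349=-218.96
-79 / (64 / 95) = -117.27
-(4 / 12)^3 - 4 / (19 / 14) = -2.98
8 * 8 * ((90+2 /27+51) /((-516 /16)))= -975104 /3483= -279.96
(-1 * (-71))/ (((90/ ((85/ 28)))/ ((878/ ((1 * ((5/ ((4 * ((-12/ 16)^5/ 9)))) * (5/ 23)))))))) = -36561237/ 179200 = -204.02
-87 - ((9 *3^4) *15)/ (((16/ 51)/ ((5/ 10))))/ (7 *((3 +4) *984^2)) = -14676240909/ 168691712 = -87.00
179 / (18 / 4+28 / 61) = 21838 / 605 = 36.10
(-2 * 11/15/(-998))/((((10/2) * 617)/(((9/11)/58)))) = 3/446430350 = 0.00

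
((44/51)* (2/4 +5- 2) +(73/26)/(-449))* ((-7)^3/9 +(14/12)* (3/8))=-9732846025/85733856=-113.52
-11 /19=-0.58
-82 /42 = -41 /21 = -1.95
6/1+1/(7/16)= 58/7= 8.29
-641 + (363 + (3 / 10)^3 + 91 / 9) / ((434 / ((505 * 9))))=40506249 / 12400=3266.63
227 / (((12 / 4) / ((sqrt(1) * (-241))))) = -54707 / 3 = -18235.67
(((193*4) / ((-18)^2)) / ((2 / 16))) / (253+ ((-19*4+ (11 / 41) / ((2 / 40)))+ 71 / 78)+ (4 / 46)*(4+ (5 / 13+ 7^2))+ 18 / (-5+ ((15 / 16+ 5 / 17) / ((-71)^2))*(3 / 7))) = 1816673526862480 / 17566400190273579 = 0.10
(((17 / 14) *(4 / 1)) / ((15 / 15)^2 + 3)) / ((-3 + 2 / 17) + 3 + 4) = 289 / 980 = 0.29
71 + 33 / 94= 6707 / 94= 71.35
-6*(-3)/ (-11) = -18/ 11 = -1.64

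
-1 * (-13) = 13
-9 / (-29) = 9 / 29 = 0.31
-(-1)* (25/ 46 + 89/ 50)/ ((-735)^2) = 0.00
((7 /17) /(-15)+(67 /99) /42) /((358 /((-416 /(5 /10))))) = 833456 /31631985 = 0.03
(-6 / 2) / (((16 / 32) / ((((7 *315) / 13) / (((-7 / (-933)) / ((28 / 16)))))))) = -6171795 / 26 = -237376.73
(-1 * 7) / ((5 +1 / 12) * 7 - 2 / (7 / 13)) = -588 / 2677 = -0.22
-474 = -474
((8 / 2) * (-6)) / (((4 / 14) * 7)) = -12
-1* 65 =-65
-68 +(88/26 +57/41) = -33699/533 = -63.23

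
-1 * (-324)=324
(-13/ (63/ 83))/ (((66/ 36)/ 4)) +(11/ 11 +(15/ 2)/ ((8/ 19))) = -68581/ 3696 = -18.56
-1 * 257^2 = -66049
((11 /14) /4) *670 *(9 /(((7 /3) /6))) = 298485 /98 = 3045.77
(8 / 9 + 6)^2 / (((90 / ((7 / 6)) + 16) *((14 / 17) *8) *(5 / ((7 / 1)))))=114359 / 1056240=0.11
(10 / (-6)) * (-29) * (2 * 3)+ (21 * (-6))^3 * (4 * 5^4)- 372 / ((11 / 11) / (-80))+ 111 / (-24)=-40007279637 / 8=-5000909954.62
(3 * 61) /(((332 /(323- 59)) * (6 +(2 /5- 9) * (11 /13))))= -785070 /6889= -113.96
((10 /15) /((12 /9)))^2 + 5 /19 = 39 /76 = 0.51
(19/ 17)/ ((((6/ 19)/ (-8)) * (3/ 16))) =-23104/ 153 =-151.01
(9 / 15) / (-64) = -3 / 320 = -0.01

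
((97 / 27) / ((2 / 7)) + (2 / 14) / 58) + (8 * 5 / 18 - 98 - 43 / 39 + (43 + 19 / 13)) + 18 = -1556327 / 71253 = -21.84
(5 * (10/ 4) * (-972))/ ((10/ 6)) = -7290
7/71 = 0.10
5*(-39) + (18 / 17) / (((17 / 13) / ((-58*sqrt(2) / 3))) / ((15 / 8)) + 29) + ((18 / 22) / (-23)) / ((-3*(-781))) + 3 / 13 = -25410965151423377265 / 130491492258659389 + 67860*sqrt(2) / 2988259913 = -194.73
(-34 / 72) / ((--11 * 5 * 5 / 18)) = -17 / 550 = -0.03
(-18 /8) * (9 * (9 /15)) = -243 /20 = -12.15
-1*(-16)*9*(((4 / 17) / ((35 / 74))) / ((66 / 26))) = 184704 / 6545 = 28.22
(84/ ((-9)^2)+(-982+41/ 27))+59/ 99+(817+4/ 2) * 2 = 21752/ 33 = 659.15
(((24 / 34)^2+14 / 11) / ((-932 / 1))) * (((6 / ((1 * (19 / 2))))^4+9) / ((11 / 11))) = -3360054375 / 193059353894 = -0.02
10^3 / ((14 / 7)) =500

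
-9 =-9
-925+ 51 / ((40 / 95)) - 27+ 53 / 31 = -205633 / 248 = -829.17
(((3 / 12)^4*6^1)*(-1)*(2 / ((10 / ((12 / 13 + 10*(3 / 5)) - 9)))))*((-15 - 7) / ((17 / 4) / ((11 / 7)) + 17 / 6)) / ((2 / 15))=-0.29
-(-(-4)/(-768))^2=-1/36864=-0.00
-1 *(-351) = 351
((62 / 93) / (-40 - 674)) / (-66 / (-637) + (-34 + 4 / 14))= 91 / 3275730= 0.00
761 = 761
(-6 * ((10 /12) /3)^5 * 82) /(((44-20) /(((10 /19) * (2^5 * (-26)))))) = 16656250 /1121931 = 14.85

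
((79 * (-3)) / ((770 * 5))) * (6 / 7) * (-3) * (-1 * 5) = -2133 / 2695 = -0.79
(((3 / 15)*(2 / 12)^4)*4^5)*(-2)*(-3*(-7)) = -896 / 135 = -6.64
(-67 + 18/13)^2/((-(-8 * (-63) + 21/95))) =-69122855/8095269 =-8.54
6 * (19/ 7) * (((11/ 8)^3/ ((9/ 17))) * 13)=5588869/ 5376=1039.60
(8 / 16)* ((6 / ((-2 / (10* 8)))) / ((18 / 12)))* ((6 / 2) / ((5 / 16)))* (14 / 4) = -2688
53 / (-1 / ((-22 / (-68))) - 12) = -583 / 166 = -3.51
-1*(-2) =2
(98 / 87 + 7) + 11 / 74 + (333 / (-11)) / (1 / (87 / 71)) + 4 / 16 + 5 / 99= -860379361 / 30168468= -28.52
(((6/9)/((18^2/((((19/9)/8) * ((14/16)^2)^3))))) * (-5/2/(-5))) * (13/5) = 29059303/91729428480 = 0.00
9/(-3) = -3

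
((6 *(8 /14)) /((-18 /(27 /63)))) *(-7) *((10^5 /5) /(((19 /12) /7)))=960000 /19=50526.32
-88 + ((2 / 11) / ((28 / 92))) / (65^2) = -28628554 / 325325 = -88.00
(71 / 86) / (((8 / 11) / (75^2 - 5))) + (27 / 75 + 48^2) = 37341373 / 4300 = 8684.04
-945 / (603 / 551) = -57855 / 67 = -863.51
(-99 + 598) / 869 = 499 / 869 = 0.57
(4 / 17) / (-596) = -1 / 2533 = -0.00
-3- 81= -84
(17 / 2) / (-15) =-17 / 30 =-0.57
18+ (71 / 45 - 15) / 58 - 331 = -408767 / 1305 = -313.23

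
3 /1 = 3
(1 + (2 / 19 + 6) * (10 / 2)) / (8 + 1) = 599 / 171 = 3.50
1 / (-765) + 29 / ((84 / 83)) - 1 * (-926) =20448677 / 21420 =954.65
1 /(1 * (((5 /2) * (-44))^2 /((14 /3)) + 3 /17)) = 119 /308571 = 0.00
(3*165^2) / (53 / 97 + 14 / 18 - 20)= -71302275 / 16304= -4373.30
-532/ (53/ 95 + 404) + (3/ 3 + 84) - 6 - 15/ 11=32265842/ 422763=76.32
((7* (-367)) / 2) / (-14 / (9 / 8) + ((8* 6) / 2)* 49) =-3303 / 2992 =-1.10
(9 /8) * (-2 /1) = -9 /4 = -2.25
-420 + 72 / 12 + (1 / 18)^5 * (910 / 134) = -52412836729 / 126601056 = -414.00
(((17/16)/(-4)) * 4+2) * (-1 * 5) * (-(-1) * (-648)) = 6075/2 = 3037.50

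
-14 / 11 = -1.27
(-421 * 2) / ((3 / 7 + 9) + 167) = -5894 / 1235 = -4.77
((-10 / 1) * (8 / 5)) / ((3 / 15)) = -80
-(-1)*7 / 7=1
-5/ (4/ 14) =-35/ 2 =-17.50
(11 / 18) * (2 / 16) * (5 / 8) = 55 / 1152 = 0.05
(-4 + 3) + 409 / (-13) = -422 / 13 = -32.46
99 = 99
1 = 1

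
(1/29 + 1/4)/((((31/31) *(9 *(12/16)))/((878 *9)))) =9658/29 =333.03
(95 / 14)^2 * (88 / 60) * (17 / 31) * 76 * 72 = 307831920 / 1519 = 202654.33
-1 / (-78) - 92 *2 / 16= -448 / 39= -11.49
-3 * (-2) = 6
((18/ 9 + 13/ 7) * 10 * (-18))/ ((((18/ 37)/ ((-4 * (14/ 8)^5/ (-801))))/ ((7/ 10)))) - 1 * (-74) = -179561/ 22784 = -7.88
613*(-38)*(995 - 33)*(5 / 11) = -10185830.91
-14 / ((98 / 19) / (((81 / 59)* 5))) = -7695 / 413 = -18.63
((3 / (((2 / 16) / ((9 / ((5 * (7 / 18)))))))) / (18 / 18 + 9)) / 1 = 1944 / 175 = 11.11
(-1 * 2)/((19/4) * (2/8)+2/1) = -32/51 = -0.63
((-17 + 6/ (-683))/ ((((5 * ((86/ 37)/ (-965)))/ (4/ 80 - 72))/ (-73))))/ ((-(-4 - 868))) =8714383663859/ 1024390720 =8506.89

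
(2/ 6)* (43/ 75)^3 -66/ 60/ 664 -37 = -62084949079/ 1680750000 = -36.94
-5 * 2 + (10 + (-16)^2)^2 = 70746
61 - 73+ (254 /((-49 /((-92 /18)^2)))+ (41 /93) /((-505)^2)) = -4625605652057 /31378020975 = -147.42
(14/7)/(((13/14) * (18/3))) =14/39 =0.36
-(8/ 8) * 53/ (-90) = 53/ 90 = 0.59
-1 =-1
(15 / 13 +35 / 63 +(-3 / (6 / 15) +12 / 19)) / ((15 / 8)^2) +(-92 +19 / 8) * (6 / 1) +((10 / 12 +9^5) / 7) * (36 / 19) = 216294421673 / 14004900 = 15444.20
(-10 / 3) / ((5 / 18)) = -12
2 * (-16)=-32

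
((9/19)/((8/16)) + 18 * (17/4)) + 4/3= 78.78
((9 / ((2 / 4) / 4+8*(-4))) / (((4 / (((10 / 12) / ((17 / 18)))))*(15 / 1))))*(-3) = 18 / 1445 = 0.01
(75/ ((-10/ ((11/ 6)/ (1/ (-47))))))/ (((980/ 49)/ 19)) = 9823/ 16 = 613.94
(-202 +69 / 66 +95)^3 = -12665630691 / 10648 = -1189484.48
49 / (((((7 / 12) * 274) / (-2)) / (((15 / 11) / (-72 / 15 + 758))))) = -450 / 405383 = -0.00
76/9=8.44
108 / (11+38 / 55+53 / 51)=75735 / 8927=8.48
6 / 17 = 0.35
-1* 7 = -7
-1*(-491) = 491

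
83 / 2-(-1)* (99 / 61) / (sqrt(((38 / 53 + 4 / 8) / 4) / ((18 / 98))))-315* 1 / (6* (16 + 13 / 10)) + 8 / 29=198* sqrt(13674) / 18361 + 388729 / 10034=40.00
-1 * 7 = -7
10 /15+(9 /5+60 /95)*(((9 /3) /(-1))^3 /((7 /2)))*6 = -31886 /285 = -111.88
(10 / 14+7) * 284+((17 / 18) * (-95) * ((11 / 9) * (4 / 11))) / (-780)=96895109 / 44226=2190.91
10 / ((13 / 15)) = 150 / 13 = 11.54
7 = 7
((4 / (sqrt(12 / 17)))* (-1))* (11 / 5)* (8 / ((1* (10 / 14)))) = -1232* sqrt(51) / 75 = -117.31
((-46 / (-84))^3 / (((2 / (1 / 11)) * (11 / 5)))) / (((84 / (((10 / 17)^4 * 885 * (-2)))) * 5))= -2243290625 / 1310288639814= -0.00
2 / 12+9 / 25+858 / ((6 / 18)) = 386179 / 150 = 2574.53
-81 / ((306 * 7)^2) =-0.00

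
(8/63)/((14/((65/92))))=65/10143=0.01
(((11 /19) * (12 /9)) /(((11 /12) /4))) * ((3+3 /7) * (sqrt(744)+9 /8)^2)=6912 * sqrt(186) /133+1144728 /133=9315.75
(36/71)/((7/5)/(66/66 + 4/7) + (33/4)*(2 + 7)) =7920/1173701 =0.01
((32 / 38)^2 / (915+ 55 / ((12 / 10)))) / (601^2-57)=192 / 93950031595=0.00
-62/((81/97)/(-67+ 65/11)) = 1347136/297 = 4535.81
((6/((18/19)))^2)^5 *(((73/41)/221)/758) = 447567836819473/405562585662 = 1103.57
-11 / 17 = -0.65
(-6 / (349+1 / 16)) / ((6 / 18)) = -288 / 5585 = -0.05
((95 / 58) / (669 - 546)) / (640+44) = 5 / 256824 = 0.00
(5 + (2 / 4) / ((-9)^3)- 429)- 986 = -2055781 / 1458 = -1410.00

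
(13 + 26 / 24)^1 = 169 / 12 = 14.08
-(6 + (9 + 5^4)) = -640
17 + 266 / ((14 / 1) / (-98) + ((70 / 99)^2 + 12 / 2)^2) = 660186041729 / 28313121451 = 23.32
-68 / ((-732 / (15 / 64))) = 85 / 3904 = 0.02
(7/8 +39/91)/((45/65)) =949/504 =1.88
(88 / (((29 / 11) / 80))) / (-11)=-7040 / 29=-242.76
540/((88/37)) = 4995/22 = 227.05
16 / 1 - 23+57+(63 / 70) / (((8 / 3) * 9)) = 4003 / 80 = 50.04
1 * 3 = 3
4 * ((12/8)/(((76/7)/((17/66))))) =119/836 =0.14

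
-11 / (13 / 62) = -682 / 13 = -52.46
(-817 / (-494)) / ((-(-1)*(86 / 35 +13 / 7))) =1505 / 3926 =0.38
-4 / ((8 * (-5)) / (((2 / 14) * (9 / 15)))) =3 / 350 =0.01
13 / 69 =0.19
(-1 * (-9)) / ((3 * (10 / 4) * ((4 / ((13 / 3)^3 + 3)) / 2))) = 2278 / 45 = 50.62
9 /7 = 1.29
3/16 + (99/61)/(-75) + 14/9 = 1.72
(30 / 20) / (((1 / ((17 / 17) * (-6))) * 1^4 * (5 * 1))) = -9 / 5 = -1.80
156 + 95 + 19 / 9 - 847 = -5345 / 9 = -593.89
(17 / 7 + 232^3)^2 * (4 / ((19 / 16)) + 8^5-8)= 5108773209186249937.16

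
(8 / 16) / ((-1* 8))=-1 / 16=-0.06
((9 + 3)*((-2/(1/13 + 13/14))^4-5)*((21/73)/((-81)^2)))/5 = 0.00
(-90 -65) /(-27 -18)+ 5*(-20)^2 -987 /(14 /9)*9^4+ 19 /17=-1273250681 /306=-4160949.94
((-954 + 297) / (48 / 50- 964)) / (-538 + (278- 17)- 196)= -16425 / 11387948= -0.00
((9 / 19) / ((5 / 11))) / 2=99 / 190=0.52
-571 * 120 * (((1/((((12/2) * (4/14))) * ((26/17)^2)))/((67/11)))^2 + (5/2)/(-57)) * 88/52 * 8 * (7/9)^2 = 364329413414687105/15390624313818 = 23672.17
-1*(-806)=806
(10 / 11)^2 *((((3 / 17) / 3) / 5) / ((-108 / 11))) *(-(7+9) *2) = 160 / 5049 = 0.03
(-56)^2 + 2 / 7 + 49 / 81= 1778617 / 567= 3136.89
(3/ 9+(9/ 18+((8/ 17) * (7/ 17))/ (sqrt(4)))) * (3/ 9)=1613/ 5202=0.31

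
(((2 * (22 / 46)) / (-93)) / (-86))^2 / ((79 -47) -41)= -121 / 76137916761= -0.00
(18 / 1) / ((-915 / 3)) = -18 / 305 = -0.06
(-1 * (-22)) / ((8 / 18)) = 99 / 2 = 49.50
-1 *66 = -66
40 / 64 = 5 / 8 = 0.62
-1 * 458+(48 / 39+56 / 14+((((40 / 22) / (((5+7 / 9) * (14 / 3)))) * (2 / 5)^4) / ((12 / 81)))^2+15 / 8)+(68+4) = -47456532759513 / 125250125000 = -378.89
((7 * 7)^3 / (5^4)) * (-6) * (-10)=1411788 / 125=11294.30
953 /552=1.73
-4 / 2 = -2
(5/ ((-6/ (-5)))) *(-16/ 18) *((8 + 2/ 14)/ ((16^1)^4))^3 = -171475/ 24136479252938752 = -0.00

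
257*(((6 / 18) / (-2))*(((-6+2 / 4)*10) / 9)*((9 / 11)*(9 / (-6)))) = -321.25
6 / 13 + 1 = 19 / 13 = 1.46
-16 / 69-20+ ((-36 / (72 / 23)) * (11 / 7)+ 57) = 18061 / 966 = 18.70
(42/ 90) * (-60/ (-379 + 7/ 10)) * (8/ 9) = 2240/ 34047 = 0.07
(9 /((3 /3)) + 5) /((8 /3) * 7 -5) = 42 /41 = 1.02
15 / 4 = 3.75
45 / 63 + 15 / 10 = 31 / 14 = 2.21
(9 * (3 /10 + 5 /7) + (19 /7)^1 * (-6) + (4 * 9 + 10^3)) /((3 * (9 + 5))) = 72019 /2940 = 24.50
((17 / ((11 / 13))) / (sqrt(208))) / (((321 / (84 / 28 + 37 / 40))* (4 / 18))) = 8007* sqrt(13) / 376640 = 0.08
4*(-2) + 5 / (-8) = -69 / 8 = -8.62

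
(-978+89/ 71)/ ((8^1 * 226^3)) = -69349/ 6556523968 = -0.00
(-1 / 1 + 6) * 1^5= 5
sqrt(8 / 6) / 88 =sqrt(3) / 132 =0.01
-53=-53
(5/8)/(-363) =-5/2904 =-0.00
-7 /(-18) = 7 /18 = 0.39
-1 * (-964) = 964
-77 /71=-1.08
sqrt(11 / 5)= sqrt(55) / 5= 1.48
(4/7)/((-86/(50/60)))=-5/903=-0.01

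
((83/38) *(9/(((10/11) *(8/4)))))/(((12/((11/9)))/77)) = 84.79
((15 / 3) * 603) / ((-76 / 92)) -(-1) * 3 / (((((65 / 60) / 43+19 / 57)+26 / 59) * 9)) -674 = -1998623169 / 462289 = -4323.32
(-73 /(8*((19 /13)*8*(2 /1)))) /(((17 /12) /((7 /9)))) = -6643 /31008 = -0.21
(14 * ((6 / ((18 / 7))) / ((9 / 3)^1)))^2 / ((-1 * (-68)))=2401 / 1377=1.74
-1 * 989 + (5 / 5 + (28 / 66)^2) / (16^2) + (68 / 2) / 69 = -6338310541 / 6412032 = -988.50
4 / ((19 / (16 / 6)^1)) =32 / 57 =0.56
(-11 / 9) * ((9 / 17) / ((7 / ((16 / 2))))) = -88 / 119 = -0.74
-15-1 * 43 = -58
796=796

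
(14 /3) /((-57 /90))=-140 /19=-7.37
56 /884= 14 /221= 0.06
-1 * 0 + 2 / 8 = 1 / 4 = 0.25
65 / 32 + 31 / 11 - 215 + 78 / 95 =-6999979 / 33440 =-209.33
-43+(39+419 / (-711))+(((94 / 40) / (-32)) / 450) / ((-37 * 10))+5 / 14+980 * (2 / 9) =1398194153999 / 6547520000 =213.55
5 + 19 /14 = 89 /14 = 6.36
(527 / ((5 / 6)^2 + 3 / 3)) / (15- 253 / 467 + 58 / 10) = 44299620 / 2885483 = 15.35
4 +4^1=8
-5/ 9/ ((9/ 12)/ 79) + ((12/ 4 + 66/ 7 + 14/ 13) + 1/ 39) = -110534/ 2457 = -44.99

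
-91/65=-7/5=-1.40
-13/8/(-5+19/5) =1.35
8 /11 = 0.73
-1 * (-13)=13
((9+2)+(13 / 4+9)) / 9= 31 / 12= 2.58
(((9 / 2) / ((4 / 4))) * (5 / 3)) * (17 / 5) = 51 / 2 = 25.50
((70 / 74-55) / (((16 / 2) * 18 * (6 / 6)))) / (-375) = 1 / 999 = 0.00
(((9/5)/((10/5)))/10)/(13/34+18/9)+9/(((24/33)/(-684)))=-1904504/225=-8464.46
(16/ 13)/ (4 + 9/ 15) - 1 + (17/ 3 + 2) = 6220/ 897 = 6.93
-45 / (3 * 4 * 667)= -15 / 2668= -0.01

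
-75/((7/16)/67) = -11485.71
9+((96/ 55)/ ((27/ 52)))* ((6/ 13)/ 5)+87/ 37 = 11.66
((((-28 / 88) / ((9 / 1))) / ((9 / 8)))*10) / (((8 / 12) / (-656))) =309.23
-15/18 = -5/6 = -0.83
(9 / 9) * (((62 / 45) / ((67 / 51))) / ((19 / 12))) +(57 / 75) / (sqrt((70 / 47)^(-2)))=1.79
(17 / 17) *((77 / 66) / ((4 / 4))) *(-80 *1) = -93.33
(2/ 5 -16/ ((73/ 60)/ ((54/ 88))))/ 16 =-15397/ 32120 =-0.48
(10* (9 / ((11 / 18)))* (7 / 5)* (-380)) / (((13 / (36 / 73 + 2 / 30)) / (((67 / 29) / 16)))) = -147485961 / 302731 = -487.18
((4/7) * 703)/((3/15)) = 14060/7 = 2008.57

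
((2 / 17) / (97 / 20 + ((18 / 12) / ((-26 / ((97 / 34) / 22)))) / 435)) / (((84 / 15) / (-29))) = -4810520 / 38294921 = -0.13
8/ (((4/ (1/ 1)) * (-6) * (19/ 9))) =-3/ 19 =-0.16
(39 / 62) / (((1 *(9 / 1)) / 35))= 455 / 186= 2.45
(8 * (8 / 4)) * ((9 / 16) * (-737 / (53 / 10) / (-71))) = 66330 / 3763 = 17.63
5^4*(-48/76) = -394.74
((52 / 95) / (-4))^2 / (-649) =-169 / 5857225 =-0.00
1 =1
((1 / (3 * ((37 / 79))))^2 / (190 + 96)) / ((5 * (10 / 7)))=0.00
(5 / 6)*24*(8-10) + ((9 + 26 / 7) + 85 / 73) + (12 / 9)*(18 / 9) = -35956 / 1533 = -23.45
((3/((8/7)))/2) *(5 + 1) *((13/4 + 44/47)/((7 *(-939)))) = -2361/470752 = -0.01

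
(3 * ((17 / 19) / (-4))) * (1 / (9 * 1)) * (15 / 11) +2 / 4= 333 / 836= 0.40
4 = 4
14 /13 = 1.08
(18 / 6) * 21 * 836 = 52668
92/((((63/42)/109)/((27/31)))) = 180504/31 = 5822.71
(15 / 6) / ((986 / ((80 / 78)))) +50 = 961400 / 19227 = 50.00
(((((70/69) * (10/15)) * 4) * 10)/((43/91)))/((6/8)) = 2038400/26703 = 76.34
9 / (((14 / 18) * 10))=81 / 70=1.16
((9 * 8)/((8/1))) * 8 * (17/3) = 408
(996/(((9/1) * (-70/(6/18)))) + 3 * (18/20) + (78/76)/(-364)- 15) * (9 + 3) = -614291/3990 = -153.96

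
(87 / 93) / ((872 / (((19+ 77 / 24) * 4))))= 15457 / 162192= 0.10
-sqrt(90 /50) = -3 * sqrt(5) /5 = -1.34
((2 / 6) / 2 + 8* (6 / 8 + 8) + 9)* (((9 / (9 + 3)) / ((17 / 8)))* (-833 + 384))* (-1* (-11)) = -2346025 / 17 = -138001.47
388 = 388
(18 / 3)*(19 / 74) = 1.54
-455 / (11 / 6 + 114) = -546 / 139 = -3.93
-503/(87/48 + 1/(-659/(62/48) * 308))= -2450277984/8829251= -277.52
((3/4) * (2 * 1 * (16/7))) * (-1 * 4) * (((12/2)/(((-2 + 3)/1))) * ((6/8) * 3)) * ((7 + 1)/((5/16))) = -165888/35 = -4739.66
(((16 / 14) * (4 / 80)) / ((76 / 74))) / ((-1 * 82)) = -37 / 54530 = -0.00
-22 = -22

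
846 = 846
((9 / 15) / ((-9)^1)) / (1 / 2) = -2 / 15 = -0.13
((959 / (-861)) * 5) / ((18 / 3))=-685 / 738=-0.93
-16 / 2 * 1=-8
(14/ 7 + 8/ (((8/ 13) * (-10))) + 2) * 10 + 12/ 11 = 309/ 11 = 28.09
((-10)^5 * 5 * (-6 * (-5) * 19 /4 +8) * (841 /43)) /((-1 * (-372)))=-3956317.20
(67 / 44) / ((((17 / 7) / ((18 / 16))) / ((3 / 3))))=4221 / 5984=0.71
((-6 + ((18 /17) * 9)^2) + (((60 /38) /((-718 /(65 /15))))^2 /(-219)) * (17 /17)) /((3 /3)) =249737363794265 /2944679660931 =84.81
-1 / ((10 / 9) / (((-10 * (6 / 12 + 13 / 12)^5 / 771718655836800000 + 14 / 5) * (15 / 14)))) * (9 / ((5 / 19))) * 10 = -1021590537748051478586119 / 1106335865007636480000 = -923.40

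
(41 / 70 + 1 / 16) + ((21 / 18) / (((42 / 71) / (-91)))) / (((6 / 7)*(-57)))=3724547 / 861840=4.32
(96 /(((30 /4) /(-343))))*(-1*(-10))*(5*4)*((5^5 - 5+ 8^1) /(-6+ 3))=2746634240 /3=915544746.67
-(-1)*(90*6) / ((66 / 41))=3690 / 11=335.45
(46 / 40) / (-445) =-23 / 8900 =-0.00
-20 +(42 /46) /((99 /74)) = -14662 /759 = -19.32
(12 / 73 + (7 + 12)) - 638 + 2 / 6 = -135452 / 219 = -618.50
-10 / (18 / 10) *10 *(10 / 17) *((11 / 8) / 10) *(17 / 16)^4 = -6755375 / 1179648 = -5.73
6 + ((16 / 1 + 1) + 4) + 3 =30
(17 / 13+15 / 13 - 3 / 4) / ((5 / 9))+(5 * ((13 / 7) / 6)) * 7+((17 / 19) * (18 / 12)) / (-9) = 67999 / 4940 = 13.76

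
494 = 494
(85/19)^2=7225/361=20.01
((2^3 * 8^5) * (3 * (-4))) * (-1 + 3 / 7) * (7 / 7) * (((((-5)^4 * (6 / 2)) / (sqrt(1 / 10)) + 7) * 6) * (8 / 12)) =50331648 + 94371840000 * sqrt(10) / 7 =42683183273.85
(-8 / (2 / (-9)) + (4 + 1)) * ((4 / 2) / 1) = 82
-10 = -10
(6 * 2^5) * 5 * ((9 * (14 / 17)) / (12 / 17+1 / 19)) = 65664 / 7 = 9380.57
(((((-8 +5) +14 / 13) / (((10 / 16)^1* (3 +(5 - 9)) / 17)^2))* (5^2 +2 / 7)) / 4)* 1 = -818448 / 91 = -8993.93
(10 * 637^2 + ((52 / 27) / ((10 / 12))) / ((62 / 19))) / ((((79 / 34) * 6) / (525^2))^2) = 1586051572431350.34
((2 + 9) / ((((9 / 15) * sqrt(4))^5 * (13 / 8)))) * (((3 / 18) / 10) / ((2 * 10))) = 1375 / 606528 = 0.00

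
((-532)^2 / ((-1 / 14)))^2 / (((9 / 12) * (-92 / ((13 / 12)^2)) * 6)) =-44506810445.11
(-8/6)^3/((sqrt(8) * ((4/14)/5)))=-280 * sqrt(2)/27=-14.67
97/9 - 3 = 70/9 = 7.78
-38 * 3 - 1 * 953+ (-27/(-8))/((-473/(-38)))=-2018251/1892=-1066.73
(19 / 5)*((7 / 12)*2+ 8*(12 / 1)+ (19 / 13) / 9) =86545 / 234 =369.85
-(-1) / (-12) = -0.08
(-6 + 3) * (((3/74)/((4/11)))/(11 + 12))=-0.01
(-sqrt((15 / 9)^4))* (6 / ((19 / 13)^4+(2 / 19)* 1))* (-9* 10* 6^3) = 6511908000 / 93823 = 69406.31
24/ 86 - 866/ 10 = -18559/ 215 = -86.32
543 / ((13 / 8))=4344 / 13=334.15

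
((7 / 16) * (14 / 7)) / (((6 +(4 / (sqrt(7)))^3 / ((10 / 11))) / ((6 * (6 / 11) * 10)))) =8103375 / 1016378-88200 * sqrt(7) / 46199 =2.92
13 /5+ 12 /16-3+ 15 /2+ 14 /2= 297 /20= 14.85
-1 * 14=-14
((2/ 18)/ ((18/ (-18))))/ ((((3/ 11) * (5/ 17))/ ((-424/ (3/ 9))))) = 79288/ 45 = 1761.96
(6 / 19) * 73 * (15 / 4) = 3285 / 38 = 86.45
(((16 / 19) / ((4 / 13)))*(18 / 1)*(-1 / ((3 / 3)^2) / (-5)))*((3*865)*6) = 2914704 / 19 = 153405.47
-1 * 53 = -53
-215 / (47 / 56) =-12040 / 47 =-256.17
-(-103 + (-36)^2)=-1193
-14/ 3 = -4.67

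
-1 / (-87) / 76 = 1 / 6612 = 0.00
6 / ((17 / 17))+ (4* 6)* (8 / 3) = 70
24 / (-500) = -6 / 125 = -0.05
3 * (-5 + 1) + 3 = -9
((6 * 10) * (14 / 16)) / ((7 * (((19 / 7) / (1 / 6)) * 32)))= 35 / 2432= 0.01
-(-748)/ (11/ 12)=816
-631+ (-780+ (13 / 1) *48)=-787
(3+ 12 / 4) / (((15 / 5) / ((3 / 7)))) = 6 / 7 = 0.86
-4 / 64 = -1 / 16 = -0.06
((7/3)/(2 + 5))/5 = 1/15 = 0.07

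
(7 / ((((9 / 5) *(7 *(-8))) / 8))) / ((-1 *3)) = 5 / 27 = 0.19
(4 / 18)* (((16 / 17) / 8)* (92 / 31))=0.08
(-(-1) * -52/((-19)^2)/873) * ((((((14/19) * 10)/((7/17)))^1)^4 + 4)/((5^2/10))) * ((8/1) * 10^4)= -229252561408000/423412929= -541439.68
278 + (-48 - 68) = 162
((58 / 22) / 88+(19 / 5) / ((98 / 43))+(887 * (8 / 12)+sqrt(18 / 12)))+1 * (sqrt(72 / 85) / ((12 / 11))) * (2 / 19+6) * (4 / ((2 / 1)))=sqrt(6) / 2+1276 * sqrt(170) / 1615+421929439 / 711480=604.56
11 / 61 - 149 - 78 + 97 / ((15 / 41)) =35057 / 915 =38.31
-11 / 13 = -0.85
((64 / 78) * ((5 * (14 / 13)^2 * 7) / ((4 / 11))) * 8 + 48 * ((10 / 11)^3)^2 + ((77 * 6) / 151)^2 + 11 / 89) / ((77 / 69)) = 419258312129392841551 / 608164119835072801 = 689.38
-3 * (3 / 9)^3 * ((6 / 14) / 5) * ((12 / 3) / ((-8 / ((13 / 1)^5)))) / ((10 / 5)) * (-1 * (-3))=371293 / 140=2652.09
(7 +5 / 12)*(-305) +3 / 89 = -2415869 / 1068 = -2262.05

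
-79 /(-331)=79 /331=0.24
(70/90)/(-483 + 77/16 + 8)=-112/67707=-0.00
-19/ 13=-1.46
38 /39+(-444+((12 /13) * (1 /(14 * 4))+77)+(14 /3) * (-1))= -67463 /182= -370.68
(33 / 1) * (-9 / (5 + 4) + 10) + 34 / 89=26467 / 89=297.38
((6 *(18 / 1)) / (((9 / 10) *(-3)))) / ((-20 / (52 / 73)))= 104 / 73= 1.42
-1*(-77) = 77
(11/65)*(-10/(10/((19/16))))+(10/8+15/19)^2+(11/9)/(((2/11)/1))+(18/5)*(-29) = -7916843/84474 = -93.72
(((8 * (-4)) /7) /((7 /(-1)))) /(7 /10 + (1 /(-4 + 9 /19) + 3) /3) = 64320 /158123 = 0.41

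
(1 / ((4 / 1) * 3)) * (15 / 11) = 5 / 44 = 0.11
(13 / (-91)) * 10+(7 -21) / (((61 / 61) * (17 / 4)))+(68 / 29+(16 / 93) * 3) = -199170 / 106981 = -1.86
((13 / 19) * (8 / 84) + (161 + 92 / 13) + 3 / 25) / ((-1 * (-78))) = 10909693 / 5057325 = 2.16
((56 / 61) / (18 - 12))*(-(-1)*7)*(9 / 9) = 196 / 183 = 1.07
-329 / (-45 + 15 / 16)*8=896 / 15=59.73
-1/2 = -0.50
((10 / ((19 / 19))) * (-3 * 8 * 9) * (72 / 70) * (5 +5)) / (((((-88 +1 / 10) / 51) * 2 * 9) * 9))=163200 / 2051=79.57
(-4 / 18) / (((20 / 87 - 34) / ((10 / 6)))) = 145 / 13221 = 0.01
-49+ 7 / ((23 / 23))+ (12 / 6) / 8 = -167 / 4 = -41.75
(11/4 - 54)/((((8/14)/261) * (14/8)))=-53505/4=-13376.25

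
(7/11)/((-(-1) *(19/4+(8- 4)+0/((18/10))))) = 4/55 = 0.07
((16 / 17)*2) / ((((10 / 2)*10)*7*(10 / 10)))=16 / 2975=0.01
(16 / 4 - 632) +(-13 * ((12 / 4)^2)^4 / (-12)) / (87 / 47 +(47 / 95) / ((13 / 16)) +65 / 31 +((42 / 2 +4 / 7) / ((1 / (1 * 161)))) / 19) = -795661341443 / 1348439396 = -590.06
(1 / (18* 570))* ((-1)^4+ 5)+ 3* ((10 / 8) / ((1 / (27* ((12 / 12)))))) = 346277 / 3420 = 101.25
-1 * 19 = -19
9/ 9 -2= -1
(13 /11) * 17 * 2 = 442 /11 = 40.18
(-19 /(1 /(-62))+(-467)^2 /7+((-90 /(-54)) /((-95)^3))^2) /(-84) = -29947864151629691 /77802125703750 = -384.92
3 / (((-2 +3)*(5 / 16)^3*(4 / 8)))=196.61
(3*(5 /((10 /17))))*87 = 4437 /2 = 2218.50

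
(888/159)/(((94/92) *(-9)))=-13616/22419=-0.61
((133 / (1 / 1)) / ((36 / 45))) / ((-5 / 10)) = -665 / 2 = -332.50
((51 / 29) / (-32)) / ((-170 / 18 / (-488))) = -1647 / 580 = -2.84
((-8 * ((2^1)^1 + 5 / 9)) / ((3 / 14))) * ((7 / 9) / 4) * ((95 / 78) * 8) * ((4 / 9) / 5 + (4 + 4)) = -9593024 / 6561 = -1462.13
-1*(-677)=677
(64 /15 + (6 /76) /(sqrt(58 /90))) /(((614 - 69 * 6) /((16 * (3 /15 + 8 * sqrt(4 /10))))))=(1 + 8 * sqrt(10)) * (135 * sqrt(145) + 70528) /1033125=1.84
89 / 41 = 2.17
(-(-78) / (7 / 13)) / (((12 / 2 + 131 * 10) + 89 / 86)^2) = 0.00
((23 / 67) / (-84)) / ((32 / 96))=-23 / 1876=-0.01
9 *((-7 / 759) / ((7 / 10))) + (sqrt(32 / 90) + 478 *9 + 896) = 4 *sqrt(5) / 15 + 1315064 / 253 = 5198.48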